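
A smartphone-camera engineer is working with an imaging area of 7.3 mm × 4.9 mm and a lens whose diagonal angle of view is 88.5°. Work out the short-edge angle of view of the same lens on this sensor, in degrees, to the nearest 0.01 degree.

57.00°

Sensor diagonal = √(7.3² + 4.9²) = √77.3000 ≈ 8.7920 mm.
From the diagonal AOV: f = 8.7920 / (2·tan(44.25°)) = 8.7920 / 1.94831 ≈ 4.5126 mm.
Short-edge AOV = 2·arctan(4.9 / (2 × 4.5126)) = 2·arctan(0.54292) ≈ 56.9968°.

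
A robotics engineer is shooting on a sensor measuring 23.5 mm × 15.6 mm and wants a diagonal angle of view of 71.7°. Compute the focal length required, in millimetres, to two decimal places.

Sensor diagonal = √(23.5² + 15.6²) = √795.6100 ≈ 28.2066 mm.
From α = 2·arctan(d/2f) we get f = d / (2·tan(α/2)).
With d = 28.2066 mm and α/2 = 35.85°, tan(α/2) ≈ 0.72255, so f ≈ 28.2066 / 1.44510 ≈ 19.5188 mm.

19.52 mm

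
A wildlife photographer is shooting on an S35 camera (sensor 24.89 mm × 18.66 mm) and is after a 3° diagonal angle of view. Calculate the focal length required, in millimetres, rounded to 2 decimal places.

593.98 mm

Sensor diagonal = √(24.89² + 18.66²) = √967.7077 ≈ 31.1080 mm.
From α = 2·arctan(d/2f) we get f = d / (2·tan(α/2)).
With d = 31.1080 mm and α/2 = 1.5°, tan(α/2) ≈ 0.02619, so f ≈ 31.1080 / 0.05237 ≈ 593.9833 mm.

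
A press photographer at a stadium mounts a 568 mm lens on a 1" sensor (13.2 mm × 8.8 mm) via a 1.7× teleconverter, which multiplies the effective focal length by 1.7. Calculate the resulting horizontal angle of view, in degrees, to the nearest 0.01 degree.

0.78°

Effective focal length f = 568 × 1.7 = 965.6 mm.
α = 2·arctan(13.2 / (2 × 965.6)) = 2·arctan(0.00684) ≈ 0.7832°.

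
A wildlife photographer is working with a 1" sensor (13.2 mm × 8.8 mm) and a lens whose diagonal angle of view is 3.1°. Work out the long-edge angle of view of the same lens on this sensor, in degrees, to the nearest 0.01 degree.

Sensor diagonal = √(13.2² + 8.8²) = √251.6800 ≈ 15.8644 mm.
From the diagonal AOV: f = 15.8644 / (2·tan(1.55°)) = 15.8644 / 0.05412 ≈ 293.1429 mm.
Long-edge AOV = 2·arctan(13.2 / (2 × 293.1429)) = 2·arctan(0.02251) ≈ 2.5795°.

2.58°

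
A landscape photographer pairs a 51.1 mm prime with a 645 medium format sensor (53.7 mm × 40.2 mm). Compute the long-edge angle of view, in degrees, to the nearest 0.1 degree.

Angle of view α = 2·arctan(w/2f) with w = 53.7 mm and f = 51.1 mm.
w/2f = 0.52544; arctan(0.52544) ≈ 27.7192°, so α ≈ 55.4385°.

55.4°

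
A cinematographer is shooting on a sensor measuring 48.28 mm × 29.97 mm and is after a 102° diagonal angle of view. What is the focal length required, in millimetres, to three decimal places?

23.008 mm

Sensor diagonal = √(48.28² + 29.97²) = √3229.1593 ≈ 56.8257 mm.
From α = 2·arctan(d/2f) we get f = d / (2·tan(α/2)).
With d = 56.8257 mm and α/2 = 51°, tan(α/2) ≈ 1.23490, so f ≈ 56.8257 / 2.46979 ≈ 23.0083 mm.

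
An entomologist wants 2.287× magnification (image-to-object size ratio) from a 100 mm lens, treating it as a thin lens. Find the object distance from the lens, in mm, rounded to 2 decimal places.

With m = dᵢ/dₒ and 1/f = 1/dₒ + 1/dᵢ, substituting dᵢ = m·dₒ gives 1/f = (1 + 1/m)/dₒ, hence dₒ = f·(1 + 1/m).
dₒ = 100 × (1 + 1/2.287) = 100 × 1.43725 ≈ 143.725 mm.

143.73 mm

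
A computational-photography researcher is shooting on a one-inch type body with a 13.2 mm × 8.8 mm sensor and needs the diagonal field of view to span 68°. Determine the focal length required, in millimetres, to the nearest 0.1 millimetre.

Sensor diagonal = √(13.2² + 8.8²) = √251.6800 ≈ 15.8644 mm.
From α = 2·arctan(d/2f) we get f = d / (2·tan(α/2)).
With d = 15.8644 mm and α/2 = 34°, tan(α/2) ≈ 0.67451, so f ≈ 15.8644 / 1.34902 ≈ 11.7600 mm.

11.8 mm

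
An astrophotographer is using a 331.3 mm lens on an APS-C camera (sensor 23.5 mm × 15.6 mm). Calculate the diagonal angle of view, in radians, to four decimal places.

Sensor diagonal = √(23.5² + 15.6²) = √795.6100 ≈ 28.2066 mm.
Angle of view α = 2·arctan(d/2f) with d = 28.2066 mm and f = 331.3 mm.
d/2f = 0.04257; arctan(0.04257) ≈ 0.0425 rad, so α ≈ 0.0851 rad.

0.0851 rad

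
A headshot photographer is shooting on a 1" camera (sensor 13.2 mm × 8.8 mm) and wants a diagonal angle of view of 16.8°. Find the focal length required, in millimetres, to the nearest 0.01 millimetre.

Sensor diagonal = √(13.2² + 8.8²) = √251.6800 ≈ 15.8644 mm.
From α = 2·arctan(d/2f) we get f = d / (2·tan(α/2)).
With d = 15.8644 mm and α/2 = 8.4°, tan(α/2) ≈ 0.14767, so f ≈ 15.8644 / 0.29533 ≈ 53.7168 mm.

53.72 mm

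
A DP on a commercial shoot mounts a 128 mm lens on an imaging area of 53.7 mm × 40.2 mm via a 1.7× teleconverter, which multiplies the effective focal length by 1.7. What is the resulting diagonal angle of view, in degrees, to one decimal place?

Effective focal length f = 128 × 1.7 = 217.6 mm.
Sensor diagonal = √(53.7² + 40.2²) = √4499.7300 ≈ 67.0800 mm.
α = 2·arctan(67.080 / (2 × 217.6)) = 2·arctan(0.15414) ≈ 17.5248°.

17.5°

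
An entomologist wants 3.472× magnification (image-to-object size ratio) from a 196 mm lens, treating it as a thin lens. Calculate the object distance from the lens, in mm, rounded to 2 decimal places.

With m = dᵢ/dₒ and 1/f = 1/dₒ + 1/dᵢ, substituting dᵢ = m·dₒ gives 1/f = (1 + 1/m)/dₒ, hence dₒ = f·(1 + 1/m).
dₒ = 196 × (1 + 1/3.472) = 196 × 1.28802 ≈ 252.452 mm.

252.45 mm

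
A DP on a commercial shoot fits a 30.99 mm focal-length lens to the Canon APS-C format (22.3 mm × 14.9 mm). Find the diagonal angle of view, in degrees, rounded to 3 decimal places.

Sensor diagonal = √(22.3² + 14.9²) = √719.3000 ≈ 26.8198 mm.
Angle of view α = 2·arctan(d/2f) with d = 26.8198 mm and f = 30.99 mm.
d/2f = 0.43272; arctan(0.43272) ≈ 23.3989°, so α ≈ 46.7979°.

46.798°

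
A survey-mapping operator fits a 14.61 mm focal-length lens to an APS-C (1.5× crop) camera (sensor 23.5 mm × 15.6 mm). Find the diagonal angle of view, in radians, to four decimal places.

1.5355 rad

Sensor diagonal = √(23.5² + 15.6²) = √795.6100 ≈ 28.2066 mm.
Angle of view α = 2·arctan(d/2f) with d = 28.2066 mm and f = 14.61 mm.
d/2f = 0.96532; arctan(0.96532) ≈ 0.7678 rad, so α ≈ 1.5355 rad.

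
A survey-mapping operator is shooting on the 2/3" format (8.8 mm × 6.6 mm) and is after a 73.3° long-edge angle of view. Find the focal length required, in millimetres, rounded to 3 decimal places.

5.914 mm

From α = 2·arctan(w/2f) we get f = w / (2·tan(α/2)).
With w = 8.8 mm and α/2 = 36.65°, tan(α/2) ≈ 0.74402, so f ≈ 8.8 / 1.48804 ≈ 5.9138 mm.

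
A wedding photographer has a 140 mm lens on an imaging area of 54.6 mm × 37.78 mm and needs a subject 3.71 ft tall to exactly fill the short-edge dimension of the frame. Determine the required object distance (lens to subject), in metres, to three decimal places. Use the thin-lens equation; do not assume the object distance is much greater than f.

W: 3.71 ft × 304.8 mm/ft = 1130.81 mm.
Magnification m = h/W = dᵢ/dₒ; combined with 1/f = 1/dₒ + 1/dᵢ this gives dₒ = f·(1 + W/h).
dₒ = 140 mm × (1 + 1130.81/37.78) = 140 × 30.9314 ≈ 4330.395 mm = 4.33039 m.

4.330 m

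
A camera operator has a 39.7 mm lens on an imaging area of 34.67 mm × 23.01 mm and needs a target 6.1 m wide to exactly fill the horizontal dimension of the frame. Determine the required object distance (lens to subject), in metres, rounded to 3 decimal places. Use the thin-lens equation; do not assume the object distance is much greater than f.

7.025 m

W: 6.1 m = 6100 mm.
Magnification m = w/W = dᵢ/dₒ; combined with 1/f = 1/dₒ + 1/dᵢ this gives dₒ = f·(1 + W/w).
dₒ = 39.7 mm × (1 + 6100/34.67) = 39.7 × 176.9446 ≈ 7024.701 mm = 7.0247 m.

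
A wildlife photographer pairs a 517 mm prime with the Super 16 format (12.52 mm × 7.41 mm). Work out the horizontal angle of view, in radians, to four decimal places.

0.0242 rad

Angle of view α = 2·arctan(w/2f) with w = 12.52 mm and f = 517 mm.
w/2f = 0.01211; arctan(0.01211) ≈ 0.0121 rad, so α ≈ 0.0242 rad.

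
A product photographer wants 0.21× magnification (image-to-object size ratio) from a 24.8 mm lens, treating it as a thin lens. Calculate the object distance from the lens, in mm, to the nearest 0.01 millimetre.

142.90 mm

With m = dᵢ/dₒ and 1/f = 1/dₒ + 1/dᵢ, substituting dᵢ = m·dₒ gives 1/f = (1 + 1/m)/dₒ, hence dₒ = f·(1 + 1/m).
dₒ = 24.8 × (1 + 1/0.21) = 24.8 × 5.76190 ≈ 142.895 mm.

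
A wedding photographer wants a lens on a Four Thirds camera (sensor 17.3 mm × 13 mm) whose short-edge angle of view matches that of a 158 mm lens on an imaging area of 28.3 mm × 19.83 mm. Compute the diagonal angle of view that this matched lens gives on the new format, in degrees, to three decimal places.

Equal short-edge AOV ⇒ f₂ = f₁ · 13/19.83 = 158 × 0.65557 ≈ 103.5804 mm.
Sensor diagonal = √(17.3² + 13²) = √468.2900 ≈ 21.6400 mm.
Diagonal AOV on the new format = 2·arctan(21.6400 / (2 × 103.5804)) = 2·arctan(0.10446) ≈ 11.9270°.

11.927°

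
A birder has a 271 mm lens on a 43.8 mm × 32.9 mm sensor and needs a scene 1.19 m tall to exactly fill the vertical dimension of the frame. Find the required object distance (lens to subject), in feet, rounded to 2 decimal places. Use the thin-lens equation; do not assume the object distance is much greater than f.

33.05 ft

W: 1.19 m = 1190 mm.
Magnification m = h/W = dᵢ/dₒ; combined with 1/f = 1/dₒ + 1/dᵢ this gives dₒ = f·(1 + W/h).
dₒ = 271 mm × (1 + 1190/32.9) = 271 × 37.1702 ≈ 10073.128 mm = 10073.128/304.8 ft = 33.0483 ft.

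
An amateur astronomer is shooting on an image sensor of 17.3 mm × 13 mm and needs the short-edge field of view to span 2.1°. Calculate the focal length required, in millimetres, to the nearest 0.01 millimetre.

From α = 2·arctan(h/2f) we get f = h / (2·tan(α/2)).
With h = 13 mm and α/2 = 1.05°, tan(α/2) ≈ 0.01833, so f ≈ 13 / 0.03666 ≈ 354.6485 mm.

354.65 mm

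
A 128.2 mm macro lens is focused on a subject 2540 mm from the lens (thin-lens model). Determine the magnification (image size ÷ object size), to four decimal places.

Thin lens: 1/f = 1/dₒ + 1/dᵢ → 1/dᵢ = 1/128.2 − 1/2540 = 0.0074066 mm⁻¹, so dᵢ ≈ 135.0145 mm.
Magnification m = dᵢ/dₒ = 135.0145/2540 ≈ 0.05316.

0.0532×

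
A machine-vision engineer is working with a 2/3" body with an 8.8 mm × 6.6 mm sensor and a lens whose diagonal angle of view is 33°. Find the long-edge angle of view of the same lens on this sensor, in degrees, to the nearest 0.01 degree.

26.66°

Sensor diagonal = √(8.8² + 6.6²) = √121.0000 ≈ 11.0000 mm.
From the diagonal AOV: f = 11.0000 / (2·tan(16.5°)) = 11.0000 / 0.59243 ≈ 18.5677 mm.
Long-edge AOV = 2·arctan(8.8 / (2 × 18.5677)) = 2·arctan(0.23697) ≈ 26.6630°.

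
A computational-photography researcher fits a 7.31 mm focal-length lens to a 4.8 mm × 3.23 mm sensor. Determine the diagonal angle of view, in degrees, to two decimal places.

Sensor diagonal = √(4.8² + 3.23²) = √33.4729 ≈ 5.7856 mm.
Angle of view α = 2·arctan(d/2f) with d = 5.7856 mm and f = 7.31 mm.
d/2f = 0.39573; arctan(0.39573) ≈ 21.5902°, so α ≈ 43.1804°.

43.18°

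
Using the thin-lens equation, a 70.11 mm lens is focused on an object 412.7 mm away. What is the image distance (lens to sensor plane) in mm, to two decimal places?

84.46 mm

1/dᵢ = 1/f − 1/dₒ = 1/70.11 − 1/412.7 = 0.0118402 mm⁻¹.
dᵢ = 1/0.0118402 ≈ 84.4578 mm.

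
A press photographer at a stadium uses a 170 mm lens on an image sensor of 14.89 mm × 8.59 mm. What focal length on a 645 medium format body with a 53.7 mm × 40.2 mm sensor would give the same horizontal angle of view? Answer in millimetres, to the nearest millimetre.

613 mm

Equal angle of view means equal width/f ratio, so f₂ = f₁ · (width₂/width₁) = 170 × 53.7/14.89.
f₂ = 170 × 3.60645 ≈ 613.096 mm.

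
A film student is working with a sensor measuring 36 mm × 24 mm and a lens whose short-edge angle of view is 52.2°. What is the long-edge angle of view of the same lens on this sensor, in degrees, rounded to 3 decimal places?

From the short-edge AOV: f = 24 / (2·tan(26.1°)) = 24 / 0.97979 ≈ 24.4950 mm.
Long-edge AOV = 2·arctan(36 / (2 × 24.4950)) = 2·arctan(0.73484) ≈ 72.6200°.

72.620°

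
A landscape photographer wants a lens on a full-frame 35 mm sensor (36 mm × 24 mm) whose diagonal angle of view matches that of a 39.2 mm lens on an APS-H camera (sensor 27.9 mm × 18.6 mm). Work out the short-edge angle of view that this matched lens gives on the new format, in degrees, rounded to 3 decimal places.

26.693°

Sensor diagonal = √(27.9² + 18.6²) = √1124.3700 ≈ 33.5316 mm.
Sensor diagonal = √(36² + 24²) = √1872.0000 ≈ 43.2666 mm.
Equal diagonal AOV ⇒ f₂ = f₁ · 43.2666/33.5316 = 39.2 × 1.29032 ≈ 50.5806 mm.
Short-edge AOV on the new format = 2·arctan(24 / (2 × 50.5806)) = 2·arctan(0.23724) ≈ 26.6928°.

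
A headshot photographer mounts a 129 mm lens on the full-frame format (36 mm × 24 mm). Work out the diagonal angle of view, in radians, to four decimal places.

Sensor diagonal = √(36² + 24²) = √1872.0000 ≈ 43.2666 mm.
Angle of view α = 2·arctan(d/2f) with d = 43.2666 mm and f = 129 mm.
d/2f = 0.16770; arctan(0.16770) ≈ 0.1662 rad, so α ≈ 0.3323 rad.

0.3323 rad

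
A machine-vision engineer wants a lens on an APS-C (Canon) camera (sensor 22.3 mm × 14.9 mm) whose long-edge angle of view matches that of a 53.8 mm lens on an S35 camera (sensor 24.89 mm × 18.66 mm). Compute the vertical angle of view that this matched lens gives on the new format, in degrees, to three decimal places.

17.572°

Equal long-edge AOV ⇒ f₂ = f₁ · 22.3/24.89 = 53.8 × 0.89594 ≈ 48.2017 mm.
Vertical AOV on the new format = 2·arctan(14.9 / (2 × 48.2017)) = 2·arctan(0.15456) ≈ 17.5721°.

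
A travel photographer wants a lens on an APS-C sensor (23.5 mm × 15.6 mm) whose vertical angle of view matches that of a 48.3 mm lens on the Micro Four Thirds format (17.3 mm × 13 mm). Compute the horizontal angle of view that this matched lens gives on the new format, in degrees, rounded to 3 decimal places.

Equal vertical AOV ⇒ f₂ = f₁ · 15.6/13 = 48.3 × 1.20000 ≈ 57.9600 mm.
Horizontal AOV on the new format = 2·arctan(23.5 / (2 × 57.9600)) = 2·arctan(0.20273) ≈ 22.9201°.

22.920°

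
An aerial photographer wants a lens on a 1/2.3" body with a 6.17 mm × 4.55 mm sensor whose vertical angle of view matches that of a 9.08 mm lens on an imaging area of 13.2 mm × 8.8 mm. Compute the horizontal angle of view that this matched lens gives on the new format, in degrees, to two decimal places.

Equal vertical AOV ⇒ f₂ = f₁ · 4.55/8.8 = 9.08 × 0.51705 ≈ 4.6948 mm.
Horizontal AOV on the new format = 2·arctan(6.17 / (2 × 4.6948)) = 2·arctan(0.65711) ≈ 66.6189°.

66.62°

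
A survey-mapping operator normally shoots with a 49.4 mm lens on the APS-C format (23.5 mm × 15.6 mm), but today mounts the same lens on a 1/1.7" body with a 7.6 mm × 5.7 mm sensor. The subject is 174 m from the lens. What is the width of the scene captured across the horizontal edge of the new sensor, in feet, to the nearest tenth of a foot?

87.8 ft

The focal length stays 49.4 mm; the relevant sensor dimension is now w = 7.6 mm. Object distance dₒ = 174 m = 174000 mm.
Thin-lens field width W = w·(dₒ − f)/f = 7.6 × (174000 − 49.4)/49.4 ≈ 26761.631 mm = 26761.631/304.8 ft = 87.8006 ft.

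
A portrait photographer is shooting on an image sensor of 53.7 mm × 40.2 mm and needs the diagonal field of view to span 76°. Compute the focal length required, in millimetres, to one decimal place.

Sensor diagonal = √(53.7² + 40.2²) = √4499.7300 ≈ 67.0800 mm.
From α = 2·arctan(d/2f) we get f = d / (2·tan(α/2)).
With d = 67.0800 mm and α/2 = 38°, tan(α/2) ≈ 0.78129, so f ≈ 67.0800 / 1.56257 ≈ 42.9293 mm.

42.9 mm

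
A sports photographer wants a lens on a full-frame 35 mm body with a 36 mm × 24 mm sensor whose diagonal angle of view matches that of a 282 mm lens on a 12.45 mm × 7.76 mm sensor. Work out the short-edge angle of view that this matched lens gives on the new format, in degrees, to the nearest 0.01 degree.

1.65°

Sensor diagonal = √(12.45² + 7.76²) = √215.2201 ≈ 14.6704 mm.
Sensor diagonal = √(36² + 24²) = √1872.0000 ≈ 43.2666 mm.
Equal diagonal AOV ⇒ f₂ = f₁ · 43.2666/14.6704 = 282 × 2.94925 ≈ 831.6883 mm.
Short-edge AOV on the new format = 2·arctan(24 / (2 × 831.6883)) = 2·arctan(0.01443) ≈ 1.6533°.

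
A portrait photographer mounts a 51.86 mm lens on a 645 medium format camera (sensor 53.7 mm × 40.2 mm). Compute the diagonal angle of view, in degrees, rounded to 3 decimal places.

Sensor diagonal = √(53.7² + 40.2²) = √4499.7300 ≈ 67.0800 mm.
Angle of view α = 2·arctan(d/2f) with d = 67.0800 mm and f = 51.86 mm.
d/2f = 0.64674; arctan(0.64674) ≈ 32.8924°, so α ≈ 65.7848°.

65.785°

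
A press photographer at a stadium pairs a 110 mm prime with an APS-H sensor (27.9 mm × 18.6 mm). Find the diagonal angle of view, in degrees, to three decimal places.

Sensor diagonal = √(27.9² + 18.6²) = √1124.3700 ≈ 33.5316 mm.
Angle of view α = 2·arctan(d/2f) with d = 33.5316 mm and f = 110 mm.
d/2f = 0.15242; arctan(0.15242) ≈ 8.6661°, so α ≈ 17.3323°.

17.332°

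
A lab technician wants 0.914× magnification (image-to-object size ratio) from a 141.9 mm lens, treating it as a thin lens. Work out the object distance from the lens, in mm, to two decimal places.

297.15 mm

With m = dᵢ/dₒ and 1/f = 1/dₒ + 1/dᵢ, substituting dᵢ = m·dₒ gives 1/f = (1 + 1/m)/dₒ, hence dₒ = f·(1 + 1/m).
dₒ = 141.9 × (1 + 1/0.914) = 141.9 × 2.09409 ≈ 297.152 mm.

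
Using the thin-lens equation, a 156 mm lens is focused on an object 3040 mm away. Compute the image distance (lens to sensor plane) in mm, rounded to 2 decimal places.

1/dᵢ = 1/f − 1/dₒ = 1/156 − 1/3040 = 0.0060813 mm⁻¹.
dᵢ = 1/0.0060813 ≈ 164.4383 mm.

164.44 mm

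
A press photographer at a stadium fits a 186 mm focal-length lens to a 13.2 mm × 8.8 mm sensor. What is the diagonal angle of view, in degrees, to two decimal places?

4.88°

Sensor diagonal = √(13.2² + 8.8²) = √251.6800 ≈ 15.8644 mm.
Angle of view α = 2·arctan(d/2f) with d = 15.8644 mm and f = 186 mm.
d/2f = 0.04265; arctan(0.04265) ≈ 2.4420°, so α ≈ 4.8839°.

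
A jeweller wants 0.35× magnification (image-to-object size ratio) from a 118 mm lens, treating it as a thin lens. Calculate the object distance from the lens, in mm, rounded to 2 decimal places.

With m = dᵢ/dₒ and 1/f = 1/dₒ + 1/dᵢ, substituting dᵢ = m·dₒ gives 1/f = (1 + 1/m)/dₒ, hence dₒ = f·(1 + 1/m).
dₒ = 118 × (1 + 1/0.35) = 118 × 3.85714 ≈ 455.143 mm.

455.14 mm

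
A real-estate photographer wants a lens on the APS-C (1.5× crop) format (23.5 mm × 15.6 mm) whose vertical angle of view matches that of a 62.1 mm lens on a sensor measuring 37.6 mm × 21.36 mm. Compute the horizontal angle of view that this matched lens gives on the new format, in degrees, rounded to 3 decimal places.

29.049°

Equal vertical AOV ⇒ f₂ = f₁ · 15.6/21.36 = 62.1 × 0.73034 ≈ 45.3539 mm.
Horizontal AOV on the new format = 2·arctan(23.5 / (2 × 45.3539)) = 2·arctan(0.25907) ≈ 29.0490°.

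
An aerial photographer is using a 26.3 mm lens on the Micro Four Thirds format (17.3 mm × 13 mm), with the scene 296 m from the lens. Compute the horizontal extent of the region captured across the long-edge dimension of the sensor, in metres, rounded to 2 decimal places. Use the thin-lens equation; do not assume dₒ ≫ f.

dₒ: 296 m = 296000 mm.
Similar triangles through the lens centre give W/dₒ = w/dᵢ; with 1/f = 1/dₒ + 1/dᵢ this gives W = w·(dₒ − f)/f.
W = 17.3 mm × (296000 − 26.3) / 26.3 = 17.3 × 11253.7529 ≈ 194689.924 mm = 194.69 m.

194.69 m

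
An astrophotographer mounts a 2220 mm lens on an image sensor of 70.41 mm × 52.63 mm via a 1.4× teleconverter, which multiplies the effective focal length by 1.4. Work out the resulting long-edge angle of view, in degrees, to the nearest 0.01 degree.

Effective focal length f = 2220 × 1.4 = 3108 mm.
α = 2·arctan(70.41 / (2 × 3108)) = 2·arctan(0.01133) ≈ 1.2979°.

1.30°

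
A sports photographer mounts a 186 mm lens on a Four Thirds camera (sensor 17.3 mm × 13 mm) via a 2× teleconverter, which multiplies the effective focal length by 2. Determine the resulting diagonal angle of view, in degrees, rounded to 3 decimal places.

3.332°

Effective focal length f = 186 × 2 = 372 mm.
Sensor diagonal = √(17.3² + 13²) = √468.2900 ≈ 21.6400 mm.
α = 2·arctan(21.640 / (2 × 372)) = 2·arctan(0.02909) ≈ 3.3321°.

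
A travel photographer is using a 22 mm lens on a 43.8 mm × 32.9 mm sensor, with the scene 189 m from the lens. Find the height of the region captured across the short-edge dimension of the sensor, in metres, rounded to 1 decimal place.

282.6 m

dₒ: 189 m = 189000 mm.
Similar triangles through the lens centre give W/dₒ = h/dᵢ; with 1/f = 1/dₒ + 1/dᵢ this gives W = h·(dₒ − f)/f.
W = 32.9 mm × (189000 − 22) / 22 = 32.9 × 8589.9091 ≈ 282608.009 mm = 282.608 m.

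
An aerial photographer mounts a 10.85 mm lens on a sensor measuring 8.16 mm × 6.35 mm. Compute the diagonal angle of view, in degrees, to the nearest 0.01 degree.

50.95°

Sensor diagonal = √(8.16² + 6.35²) = √106.9081 ≈ 10.3396 mm.
Angle of view α = 2·arctan(d/2f) with d = 10.3396 mm and f = 10.85 mm.
d/2f = 0.47648; arctan(0.47648) ≈ 25.4769°, so α ≈ 50.9538°.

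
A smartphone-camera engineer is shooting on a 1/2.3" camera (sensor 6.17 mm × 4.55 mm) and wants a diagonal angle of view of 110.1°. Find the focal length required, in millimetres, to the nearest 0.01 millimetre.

2.68 mm

Sensor diagonal = √(6.17² + 4.55²) = √58.7714 ≈ 7.6663 mm.
From α = 2·arctan(d/2f) we get f = d / (2·tan(α/2)).
With d = 7.6663 mm and α/2 = 55.05°, tan(α/2) ≈ 1.43080, so f ≈ 7.6663 / 2.86161 ≈ 2.6790 mm.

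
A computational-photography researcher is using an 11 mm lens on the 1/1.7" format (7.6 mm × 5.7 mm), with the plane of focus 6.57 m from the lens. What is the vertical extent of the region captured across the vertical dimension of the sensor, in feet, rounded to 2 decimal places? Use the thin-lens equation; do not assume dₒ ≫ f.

11.15 ft

dₒ: 6.57 m = 6570 mm.
Similar triangles through the lens centre give W/dₒ = h/dᵢ; with 1/f = 1/dₒ + 1/dᵢ this gives W = h·(dₒ − f)/f.
W = 5.7 mm × (6570 − 11) / 11 = 5.7 × 596.2727 ≈ 3398.755 mm = 3398.755/304.8 ft = 11.1508 ft.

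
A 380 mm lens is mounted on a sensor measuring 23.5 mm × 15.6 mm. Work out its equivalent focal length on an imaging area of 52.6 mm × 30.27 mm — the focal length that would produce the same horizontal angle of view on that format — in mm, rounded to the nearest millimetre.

Equal angle of view means equal width/f ratio, so f₂ = f₁ · (width₂/width₁) = 380 × 52.6/23.5.
f₂ = 380 × 2.23830 ≈ 850.553 mm.

851 mm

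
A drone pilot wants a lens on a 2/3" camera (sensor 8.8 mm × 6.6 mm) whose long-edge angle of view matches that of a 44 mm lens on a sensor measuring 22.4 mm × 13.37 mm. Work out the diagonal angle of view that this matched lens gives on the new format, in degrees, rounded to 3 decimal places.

Equal long-edge AOV ⇒ f₂ = f₁ · 8.8/22.4 = 44 × 0.39286 ≈ 17.2857 mm.
Sensor diagonal = √(8.8² + 6.6²) = √121.0000 ≈ 11.0000 mm.
Diagonal AOV on the new format = 2·arctan(11.0000 / (2 × 17.2857)) = 2·arctan(0.31818) ≈ 35.3002°.

35.300°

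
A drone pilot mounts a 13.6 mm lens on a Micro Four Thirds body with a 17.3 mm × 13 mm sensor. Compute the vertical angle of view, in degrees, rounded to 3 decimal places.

51.090°

Angle of view α = 2·arctan(h/2f) with h = 13 mm and f = 13.6 mm.
h/2f = 0.47794; arctan(0.47794) ≈ 25.5451°, so α ≈ 51.0901°.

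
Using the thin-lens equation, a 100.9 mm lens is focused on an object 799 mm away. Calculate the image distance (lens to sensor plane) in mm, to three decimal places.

115.484 mm

1/dᵢ = 1/f − 1/dₒ = 1/100.9 − 1/799 = 0.0086592 mm⁻¹.
dᵢ = 1/0.0086592 ≈ 115.4836 mm.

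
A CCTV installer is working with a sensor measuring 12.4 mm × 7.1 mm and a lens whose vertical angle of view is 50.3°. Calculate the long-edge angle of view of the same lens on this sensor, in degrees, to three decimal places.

From the vertical AOV: f = 7.1 / (2·tan(25.15°)) = 7.1 / 0.93900 ≈ 7.5613 mm.
Long-edge AOV = 2·arctan(12.4 / (2 × 7.5613)) = 2·arctan(0.81997) ≈ 78.7014°.

78.701°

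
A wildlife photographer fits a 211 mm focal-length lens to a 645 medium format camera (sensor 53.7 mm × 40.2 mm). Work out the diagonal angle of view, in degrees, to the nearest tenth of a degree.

18.1°

Sensor diagonal = √(53.7² + 40.2²) = √4499.7300 ≈ 67.0800 mm.
Angle of view α = 2·arctan(d/2f) with d = 67.0800 mm and f = 211 mm.
d/2f = 0.15896; arctan(0.15896) ≈ 9.0320°, so α ≈ 18.0640°.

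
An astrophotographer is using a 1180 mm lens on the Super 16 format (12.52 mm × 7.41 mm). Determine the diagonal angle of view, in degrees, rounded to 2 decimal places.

0.71°

Sensor diagonal = √(12.52² + 7.41²) = √211.6585 ≈ 14.5485 mm.
Angle of view α = 2·arctan(d/2f) with d = 14.5485 mm and f = 1180 mm.
d/2f = 0.00616; arctan(0.00616) ≈ 0.3532°, so α ≈ 0.7064°.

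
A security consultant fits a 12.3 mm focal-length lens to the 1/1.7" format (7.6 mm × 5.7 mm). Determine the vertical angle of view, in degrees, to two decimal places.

26.09°

Angle of view α = 2·arctan(h/2f) with h = 5.7 mm and f = 12.3 mm.
h/2f = 0.23171; arctan(0.23171) ≈ 13.0456°, so α ≈ 26.0913°.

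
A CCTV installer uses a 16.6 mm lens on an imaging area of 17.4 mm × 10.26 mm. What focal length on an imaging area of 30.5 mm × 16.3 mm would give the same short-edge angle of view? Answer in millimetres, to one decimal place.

26.4 mm

Equal angle of view means equal height/f ratio, so f₂ = f₁ · (height₂/height₁) = 16.6 × 16.3/10.26.
f₂ = 16.6 × 1.58869 ≈ 26.372 mm.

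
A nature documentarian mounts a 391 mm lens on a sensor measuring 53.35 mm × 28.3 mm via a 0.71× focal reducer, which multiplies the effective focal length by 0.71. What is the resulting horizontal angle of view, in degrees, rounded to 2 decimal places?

10.98°

Effective focal length f = 391 × 0.71 = 277.61 mm.
α = 2·arctan(53.35 / (2 × 277.61)) = 2·arctan(0.09609) ≈ 10.9772°.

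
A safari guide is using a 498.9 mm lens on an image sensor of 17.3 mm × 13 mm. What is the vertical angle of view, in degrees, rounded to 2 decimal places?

1.49°

Angle of view α = 2·arctan(h/2f) with h = 13 mm and f = 498.9 mm.
h/2f = 0.01303; arctan(0.01303) ≈ 0.7464°, so α ≈ 1.4929°.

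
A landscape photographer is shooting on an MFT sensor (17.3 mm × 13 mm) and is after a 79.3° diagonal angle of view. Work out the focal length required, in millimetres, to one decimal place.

Sensor diagonal = √(17.3² + 13²) = √468.2900 ≈ 21.6400 mm.
From α = 2·arctan(d/2f) we get f = d / (2·tan(α/2)).
With d = 21.6400 mm and α/2 = 39.65°, tan(α/2) ≈ 0.82874, so f ≈ 21.6400 / 1.65749 ≈ 13.0559 mm.

13.1 mm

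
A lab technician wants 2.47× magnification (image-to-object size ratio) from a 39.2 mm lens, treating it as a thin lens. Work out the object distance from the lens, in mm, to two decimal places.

With m = dᵢ/dₒ and 1/f = 1/dₒ + 1/dᵢ, substituting dᵢ = m·dₒ gives 1/f = (1 + 1/m)/dₒ, hence dₒ = f·(1 + 1/m).
dₒ = 39.2 × (1 + 1/2.47) = 39.2 × 1.40486 ≈ 55.070 mm.

55.07 mm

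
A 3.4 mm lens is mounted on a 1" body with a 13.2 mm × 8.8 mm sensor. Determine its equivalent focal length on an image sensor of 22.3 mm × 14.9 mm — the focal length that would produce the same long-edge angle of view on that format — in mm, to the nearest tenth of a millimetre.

Equal angle of view means equal width/f ratio, so f₂ = f₁ · (width₂/width₁) = 3.4 × 22.3/13.2.
f₂ = 3.4 × 1.68939 ≈ 5.744 mm.

5.7 mm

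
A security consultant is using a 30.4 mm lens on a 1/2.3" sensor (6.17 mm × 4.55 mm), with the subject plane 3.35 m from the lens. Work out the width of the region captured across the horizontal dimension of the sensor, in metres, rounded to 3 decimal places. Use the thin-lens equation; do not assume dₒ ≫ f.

dₒ: 3.35 m = 3350 mm.
Similar triangles through the lens centre give W/dₒ = w/dᵢ; with 1/f = 1/dₒ + 1/dᵢ this gives W = w·(dₒ − f)/f.
W = 6.17 mm × (3350 − 30.4) / 30.4 = 6.17 × 109.1974 ≈ 673.748 mm = 0.673748 m.

0.674 m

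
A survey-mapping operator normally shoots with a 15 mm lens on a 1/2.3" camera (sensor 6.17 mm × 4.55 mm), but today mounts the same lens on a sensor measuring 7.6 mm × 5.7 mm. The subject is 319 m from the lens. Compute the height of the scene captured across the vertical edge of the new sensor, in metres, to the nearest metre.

121 m

The focal length stays 15 mm; the relevant sensor dimension is now h = 5.7 mm. Object distance dₒ = 319 m = 319000 mm.
Thin-lens field height W = h·(dₒ − f)/f = 5.7 × (319000 − 15)/15 ≈ 121214.300 mm = 121.214 m.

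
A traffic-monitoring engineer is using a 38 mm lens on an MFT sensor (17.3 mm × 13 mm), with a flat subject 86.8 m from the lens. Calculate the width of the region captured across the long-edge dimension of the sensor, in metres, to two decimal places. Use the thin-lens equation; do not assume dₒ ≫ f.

39.50 m

dₒ: 86.8 m = 86800 mm.
Similar triangles through the lens centre give W/dₒ = w/dᵢ; with 1/f = 1/dₒ + 1/dᵢ this gives W = w·(dₒ − f)/f.
W = 17.3 mm × (86800 − 38) / 38 = 17.3 × 2283.2105 ≈ 39499.542 mm = 39.4995 m.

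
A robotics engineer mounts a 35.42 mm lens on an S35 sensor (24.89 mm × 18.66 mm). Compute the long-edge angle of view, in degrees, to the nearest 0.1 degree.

38.7°

Angle of view α = 2·arctan(w/2f) with w = 24.89 mm and f = 35.42 mm.
w/2f = 0.35136; arctan(0.35136) ≈ 19.3592°, so α ≈ 38.7184°.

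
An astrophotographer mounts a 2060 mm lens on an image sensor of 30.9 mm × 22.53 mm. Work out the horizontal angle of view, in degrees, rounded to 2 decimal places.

0.86°

Angle of view α = 2·arctan(w/2f) with w = 30.9 mm and f = 2060 mm.
w/2f = 0.00750; arctan(0.00750) ≈ 0.4297°, so α ≈ 0.8594°.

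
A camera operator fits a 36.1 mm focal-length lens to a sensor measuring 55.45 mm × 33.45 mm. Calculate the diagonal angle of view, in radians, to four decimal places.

1.4622 rad

Sensor diagonal = √(55.45² + 33.45²) = √4193.6050 ≈ 64.7580 mm.
Angle of view α = 2·arctan(d/2f) with d = 64.7580 mm and f = 36.1 mm.
d/2f = 0.89693; arctan(0.89693) ≈ 0.7311 rad, so α ≈ 1.4622 rad.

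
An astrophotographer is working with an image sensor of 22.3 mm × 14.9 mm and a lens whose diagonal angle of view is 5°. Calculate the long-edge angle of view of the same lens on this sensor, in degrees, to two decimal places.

Sensor diagonal = √(22.3² + 14.9²) = √719.3000 ≈ 26.8198 mm.
From the diagonal AOV: f = 26.8198 / (2·tan(2.5°)) = 26.8198 / 0.08732 ≈ 307.1368 mm.
Long-edge AOV = 2·arctan(22.3 / (2 × 307.1368)) = 2·arctan(0.03630) ≈ 4.1582°.

4.16°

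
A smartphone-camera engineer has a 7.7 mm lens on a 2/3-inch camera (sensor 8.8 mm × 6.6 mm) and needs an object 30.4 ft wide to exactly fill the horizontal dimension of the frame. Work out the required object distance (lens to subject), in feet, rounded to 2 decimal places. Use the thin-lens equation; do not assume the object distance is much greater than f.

26.63 ft

W: 30.4 ft × 304.8 mm/ft = 9265.92 mm.
Magnification m = w/W = dᵢ/dₒ; combined with 1/f = 1/dₒ + 1/dᵢ this gives dₒ = f·(1 + W/w).
dₒ = 7.7 mm × (1 + 9265.92/8.8) = 7.7 × 1053.9454 ≈ 8115.380 mm = 8115.380/304.8 ft = 26.6253 ft.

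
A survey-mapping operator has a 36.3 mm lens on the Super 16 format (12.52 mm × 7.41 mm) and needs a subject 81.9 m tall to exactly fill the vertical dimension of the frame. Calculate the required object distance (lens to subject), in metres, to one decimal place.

401.2 m

W: 81.9 m = 81900 mm.
Magnification m = h/W = dᵢ/dₒ; combined with 1/f = 1/dₒ + 1/dᵢ this gives dₒ = f·(1 + W/h).
dₒ = 36.3 mm × (1 + 81900/7.41) = 36.3 × 11053.6316 ≈ 401246.826 mm = 401.247 m.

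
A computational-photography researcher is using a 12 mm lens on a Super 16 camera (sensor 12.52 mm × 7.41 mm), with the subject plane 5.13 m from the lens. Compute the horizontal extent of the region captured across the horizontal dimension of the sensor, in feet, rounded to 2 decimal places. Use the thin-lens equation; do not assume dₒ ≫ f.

17.52 ft

dₒ: 5.13 m = 5130 mm.
Similar triangles through the lens centre give W/dₒ = w/dᵢ; with 1/f = 1/dₒ + 1/dᵢ this gives W = w·(dₒ − f)/f.
W = 12.52 mm × (5130 − 12) / 12 = 12.52 × 426.5000 ≈ 5339.780 mm = 5339.780/304.8 ft = 17.519 ft.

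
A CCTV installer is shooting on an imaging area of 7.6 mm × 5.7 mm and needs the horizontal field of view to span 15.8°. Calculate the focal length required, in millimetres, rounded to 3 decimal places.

27.385 mm

From α = 2·arctan(w/2f) we get f = w / (2·tan(α/2)).
With w = 7.6 mm and α/2 = 7.9°, tan(α/2) ≈ 0.13876, so f ≈ 7.6 / 0.27752 ≈ 27.3851 mm.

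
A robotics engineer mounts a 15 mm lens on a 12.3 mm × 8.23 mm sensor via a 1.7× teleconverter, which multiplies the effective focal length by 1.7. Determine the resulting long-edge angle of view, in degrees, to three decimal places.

Effective focal length f = 15 × 1.7 = 25.5 mm.
α = 2·arctan(12.3 / (2 × 25.5)) = 2·arctan(0.24118) ≈ 27.1189°.

27.119°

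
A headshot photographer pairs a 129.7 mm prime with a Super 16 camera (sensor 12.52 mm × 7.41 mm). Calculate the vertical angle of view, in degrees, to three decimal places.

3.273°

Angle of view α = 2·arctan(h/2f) with h = 7.41 mm and f = 129.7 mm.
h/2f = 0.02857; arctan(0.02857) ≈ 1.6363°, so α ≈ 3.2725°.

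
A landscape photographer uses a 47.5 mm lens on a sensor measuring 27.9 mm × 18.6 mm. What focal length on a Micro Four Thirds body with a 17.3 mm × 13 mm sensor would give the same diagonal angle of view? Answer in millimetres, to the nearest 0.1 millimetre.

Sensor diagonal = √(27.9² + 18.6²) = √1124.3700 ≈ 33.5316 mm.
Sensor diagonal = √(17.3² + 13²) = √468.2900 ≈ 21.6400 mm.
Equal angle of view means equal diagonal/f ratio, so f₂ = f₁ · (diagonal₂/diagonal₁) = 47.5 × 21.6400/33.5316.
f₂ = 47.5 × 0.64536 ≈ 30.655 mm.

30.7 mm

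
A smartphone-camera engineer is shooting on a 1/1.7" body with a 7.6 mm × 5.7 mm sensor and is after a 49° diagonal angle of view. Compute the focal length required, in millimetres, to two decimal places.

Sensor diagonal = √(7.6² + 5.7²) = √90.2500 ≈ 9.5000 mm.
From α = 2·arctan(d/2f) we get f = d / (2·tan(α/2)).
With d = 9.5000 mm and α/2 = 24.5°, tan(α/2) ≈ 0.45573, so f ≈ 9.5000 / 0.91145 ≈ 10.4229 mm.

10.42 mm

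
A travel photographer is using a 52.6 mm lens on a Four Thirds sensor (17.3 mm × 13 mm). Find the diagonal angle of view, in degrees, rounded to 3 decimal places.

Sensor diagonal = √(17.3² + 13²) = √468.2900 ≈ 21.6400 mm.
Angle of view α = 2·arctan(d/2f) with d = 21.6400 mm and f = 52.6 mm.
d/2f = 0.20570; arctan(0.20570) ≈ 11.6238°, so α ≈ 23.2476°.

23.248°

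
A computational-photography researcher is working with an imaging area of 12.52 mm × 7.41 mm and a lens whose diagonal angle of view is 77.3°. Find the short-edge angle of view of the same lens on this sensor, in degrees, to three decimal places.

44.324°

Sensor diagonal = √(12.52² + 7.41²) = √211.6585 ≈ 14.5485 mm.
From the diagonal AOV: f = 14.5485 / (2·tan(38.65°)) = 14.5485 / 1.59944 ≈ 9.0960 mm.
Short-edge AOV = 2·arctan(7.41 / (2 × 9.0960)) = 2·arctan(0.40732) ≈ 44.3243°.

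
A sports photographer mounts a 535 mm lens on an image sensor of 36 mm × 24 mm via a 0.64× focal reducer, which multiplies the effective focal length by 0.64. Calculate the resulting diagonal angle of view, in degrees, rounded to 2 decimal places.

7.23°

Effective focal length f = 535 × 0.64 = 342.4 mm.
Sensor diagonal = √(36² + 24²) = √1872.0000 ≈ 43.2666 mm.
α = 2·arctan(43.267 / (2 × 342.4)) = 2·arctan(0.06318) ≈ 7.2304°.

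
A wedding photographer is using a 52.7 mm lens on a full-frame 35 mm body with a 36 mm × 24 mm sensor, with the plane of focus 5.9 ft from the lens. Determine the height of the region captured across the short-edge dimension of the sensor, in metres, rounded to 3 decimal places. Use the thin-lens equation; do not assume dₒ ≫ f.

dₒ: 5.9 ft × 304.8 mm/ft = 1798.32 mm.
Similar triangles through the lens centre give W/dₒ = h/dᵢ; with 1/f = 1/dₒ + 1/dᵢ this gives W = h·(dₒ − f)/f.
W = 24 mm × (1798.32 − 52.7) / 52.7 = 24 × 33.1237 ≈ 794.969 mm = 0.794969 m.

0.795 m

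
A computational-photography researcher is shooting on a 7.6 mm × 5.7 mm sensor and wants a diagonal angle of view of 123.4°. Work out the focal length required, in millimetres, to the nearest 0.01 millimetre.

Sensor diagonal = √(7.6² + 5.7²) = √90.2500 ≈ 9.5000 mm.
From α = 2·arctan(d/2f) we get f = d / (2·tan(α/2)).
With d = 9.5000 mm and α/2 = 61.7°, tan(α/2) ≈ 1.85720, so f ≈ 9.5000 / 3.71440 ≈ 2.5576 mm.

2.56 mm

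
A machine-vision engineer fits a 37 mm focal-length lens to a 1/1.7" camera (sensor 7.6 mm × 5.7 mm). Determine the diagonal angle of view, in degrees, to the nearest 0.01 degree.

14.63°

Sensor diagonal = √(7.6² + 5.7²) = √90.2500 ≈ 9.5000 mm.
Angle of view α = 2·arctan(d/2f) with d = 9.5000 mm and f = 37 mm.
d/2f = 0.12838; arctan(0.12838) ≈ 7.3155°, so α ≈ 14.6311°.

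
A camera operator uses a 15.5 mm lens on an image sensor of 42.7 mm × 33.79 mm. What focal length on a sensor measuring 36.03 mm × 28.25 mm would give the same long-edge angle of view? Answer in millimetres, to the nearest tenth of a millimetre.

13.1 mm

Equal angle of view means equal width/f ratio, so f₂ = f₁ · (width₂/width₁) = 15.5 × 36.03/42.7.
f₂ = 15.5 × 0.84379 ≈ 13.079 mm.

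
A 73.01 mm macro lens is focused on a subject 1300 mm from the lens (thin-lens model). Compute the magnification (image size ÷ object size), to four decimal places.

Thin lens: 1/f = 1/dₒ + 1/dᵢ → 1/dᵢ = 1/73.01 − 1/1300 = 0.0129275 mm⁻¹, so dᵢ ≈ 77.3543 mm.
Magnification m = dᵢ/dₒ = 77.3543/1300 ≈ 0.05950.

0.0595×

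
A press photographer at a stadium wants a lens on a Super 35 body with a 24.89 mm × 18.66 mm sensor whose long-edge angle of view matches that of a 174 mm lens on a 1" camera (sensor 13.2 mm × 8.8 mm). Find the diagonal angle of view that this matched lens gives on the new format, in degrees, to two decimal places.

5.43°

Equal long-edge AOV ⇒ f₂ = f₁ · 24.89/13.2 = 174 × 1.88561 ≈ 328.0955 mm.
Sensor diagonal = √(24.89² + 18.66²) = √967.7077 ≈ 31.1080 mm.
Diagonal AOV on the new format = 2·arctan(31.1080 / (2 × 328.0955)) = 2·arctan(0.04741) ≈ 5.4284°.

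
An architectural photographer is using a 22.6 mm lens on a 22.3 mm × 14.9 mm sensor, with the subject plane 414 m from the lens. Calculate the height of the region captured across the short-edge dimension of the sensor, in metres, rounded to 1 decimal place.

dₒ: 414 m = 414000 mm.
Similar triangles through the lens centre give W/dₒ = h/dᵢ; with 1/f = 1/dₒ + 1/dᵢ this gives W = h·(dₒ − f)/f.
W = 14.9 mm × (414000 − 22.6) / 22.6 = 14.9 × 18317.5841 ≈ 272932.003 mm = 272.932 m.

272.9 m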